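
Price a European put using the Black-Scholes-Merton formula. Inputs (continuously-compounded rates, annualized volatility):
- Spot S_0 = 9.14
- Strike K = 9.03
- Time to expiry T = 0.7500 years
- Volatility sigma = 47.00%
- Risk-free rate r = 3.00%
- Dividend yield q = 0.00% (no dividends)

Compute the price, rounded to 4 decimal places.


Answer: Price = 1.2986

Derivation:
d1 = (ln(S/K) + (r - q + 0.5*sigma^2) * T) / (sigma * sqrt(T)) = 0.28854128
d2 = d1 - sigma * sqrt(T) = -0.11849066
exp(-rT) = 0.97775124; exp(-qT) = 1.00000000
P = K * exp(-rT) * N(-d2) - S_0 * exp(-qT) * N(-d1)
N(-d1) = 0.38646622; N(-d2) = 0.54716055
P = 9.0300 * 0.97775124 * 0.54716055 - 9.1400 * 1.00000000 * 0.38646622 = 1.2986


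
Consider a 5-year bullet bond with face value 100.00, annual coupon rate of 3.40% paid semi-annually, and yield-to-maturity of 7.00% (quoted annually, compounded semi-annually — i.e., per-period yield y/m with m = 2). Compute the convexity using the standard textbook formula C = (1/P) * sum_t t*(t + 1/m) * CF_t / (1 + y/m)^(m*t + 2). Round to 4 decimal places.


Coupon per period c = face * coupon_rate / m = 1.700000
Periods per year m = 2; per-period yield y/m = 0.035000
Number of cashflows N = 10
Cashflows (t years, CF_t, discount factor 1/(1+y/m)^(m*t), PV):
  t = 0.5000: CF_t = 1.700000, DF = 0.966184, PV = 1.642512
  t = 1.0000: CF_t = 1.700000, DF = 0.933511, PV = 1.586968
  t = 1.5000: CF_t = 1.700000, DF = 0.901943, PV = 1.533303
  t = 2.0000: CF_t = 1.700000, DF = 0.871442, PV = 1.481452
  t = 2.5000: CF_t = 1.700000, DF = 0.841973, PV = 1.431354
  t = 3.0000: CF_t = 1.700000, DF = 0.813501, PV = 1.382951
  t = 3.5000: CF_t = 1.700000, DF = 0.785991, PV = 1.336185
  t = 4.0000: CF_t = 1.700000, DF = 0.759412, PV = 1.291000
  t = 4.5000: CF_t = 1.700000, DF = 0.733731, PV = 1.247343
  t = 5.0000: CF_t = 101.700000, DF = 0.708919, PV = 72.097043
Price P = sum_t PV_t = 85.030110
Convexity numerator sum_t t*(t + 1/m) * CF_t / (1+y/m)^(m*t + 2):
  t = 0.5000: term = 0.766651
  t = 1.0000: term = 2.222178
  t = 1.5000: term = 4.294063
  t = 2.0000: term = 6.914755
  t = 2.5000: term = 10.021385
  t = 3.0000: term = 13.555496
  t = 3.5000: term = 17.462797
  t = 4.0000: term = 21.692916
  t = 4.5000: term = 26.199174
  t = 5.0000: term = 1850.842439
Convexity = (1/P) * sum = 1953.971855 / 85.030110 = 22.979764

Answer: Convexity = 22.9798


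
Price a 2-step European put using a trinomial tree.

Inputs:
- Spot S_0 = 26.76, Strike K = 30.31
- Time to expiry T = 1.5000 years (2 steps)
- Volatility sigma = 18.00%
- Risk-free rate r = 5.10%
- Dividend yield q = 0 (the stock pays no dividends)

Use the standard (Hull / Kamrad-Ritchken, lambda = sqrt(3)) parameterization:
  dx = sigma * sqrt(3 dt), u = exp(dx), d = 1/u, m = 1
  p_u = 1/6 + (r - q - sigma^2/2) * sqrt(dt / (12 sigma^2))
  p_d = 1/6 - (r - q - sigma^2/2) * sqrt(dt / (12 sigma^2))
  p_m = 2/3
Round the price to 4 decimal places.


Answer: Price = V(0,0) = 3.2641

Derivation:
dt = T/N = 0.750000; dx = sigma*sqrt(3*dt) = 0.270000
u = exp(dx) = 1.309964; d = 1/u = 0.763379
p_u = 0.215000, p_m = 0.666667, p_d = 0.118333
Discount per step: exp(-r*dt) = 0.962472
Stock lattice S(k, j) with j the centered position index:
  k=0: S(0,+0) = 26.7600
  k=1: S(1,-1) = 20.4280; S(1,+0) = 26.7600; S(1,+1) = 35.0546
  k=2: S(2,-2) = 15.5943; S(2,-1) = 20.4280; S(2,+0) = 26.7600; S(2,+1) = 35.0546; S(2,+2) = 45.9203
Terminal payoffs V(N, j) = max(K - S_T, 0):
  V(2,-2) = 14.715657; V(2,-1) = 9.881965; V(2,+0) = 3.550000; V(2,+1) = 0.000000; V(2,+2) = 0.000000
Backward induction: V(k, j) = exp(-r*dt) * [p_u * V(k+1, j+1) + p_m * V(k+1, j) + p_d * V(k+1, j-1)]
  V(1,-1) = exp(-r*dt) * [p_u*3.550000 + p_m*9.881965 + p_d*14.715657] = 8.751356
  V(1,+0) = exp(-r*dt) * [p_u*0.000000 + p_m*3.550000 + p_d*9.881965] = 3.403333
  V(1,+1) = exp(-r*dt) * [p_u*0.000000 + p_m*0.000000 + p_d*3.550000] = 0.404319
  V(0,+0) = exp(-r*dt) * [p_u*0.404319 + p_m*3.403333 + p_d*8.751356] = 3.264123


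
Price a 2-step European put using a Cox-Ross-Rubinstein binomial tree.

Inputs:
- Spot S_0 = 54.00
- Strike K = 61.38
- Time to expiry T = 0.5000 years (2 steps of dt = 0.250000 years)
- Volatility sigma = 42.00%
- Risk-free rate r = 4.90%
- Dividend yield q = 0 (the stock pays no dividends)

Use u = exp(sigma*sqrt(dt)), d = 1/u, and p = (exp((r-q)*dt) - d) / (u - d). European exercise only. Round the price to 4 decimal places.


dt = T/N = 0.250000
u = exp(sigma*sqrt(dt)) = 1.233678; d = 1/u = 0.810584
p = (exp((r-q)*dt) - d) / (u - d) = 0.476824
Discount per step: exp(-r*dt) = 0.987825
Stock lattice S(k, i) with i counting down-moves:
  k=0: S(0,0) = 54.0000
  k=1: S(1,0) = 66.6186; S(1,1) = 43.7715
  k=2: S(2,0) = 82.1859; S(2,1) = 54.0000; S(2,2) = 35.4805
Terminal payoffs V(N, i) = max(K - S_T, 0):
  V(2,0) = 0.000000; V(2,1) = 7.380000; V(2,2) = 25.899472
Backward induction: V(k, i) = exp(-r*dt) * [p * V(k+1, i) + (1-p) * V(k+1, i+1)].
  V(1,0) = exp(-r*dt) * [p*0.000000 + (1-p)*7.380000] = 3.814033
  V(1,1) = exp(-r*dt) * [p*7.380000 + (1-p)*25.899472] = 16.861132
  V(0,0) = exp(-r*dt) * [p*3.814033 + (1-p)*16.861132] = 10.510424

Answer: Price = V(0,0) = 10.5104


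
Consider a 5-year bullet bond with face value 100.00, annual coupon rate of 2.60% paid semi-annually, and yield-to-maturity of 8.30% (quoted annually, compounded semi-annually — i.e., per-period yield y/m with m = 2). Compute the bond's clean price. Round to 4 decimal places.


Answer: Price = 77.0556

Derivation:
Coupon per period c = face * coupon_rate / m = 1.300000
Periods per year m = 2; per-period yield y/m = 0.041500
Number of cashflows N = 10
Cashflows (t years, CF_t, discount factor 1/(1+y/m)^(m*t), PV):
  t = 0.5000: CF_t = 1.300000, DF = 0.960154, PV = 1.248200
  t = 1.0000: CF_t = 1.300000, DF = 0.921895, PV = 1.198463
  t = 1.5000: CF_t = 1.300000, DF = 0.885161, PV = 1.150709
  t = 2.0000: CF_t = 1.300000, DF = 0.849890, PV = 1.104857
  t = 2.5000: CF_t = 1.300000, DF = 0.816025, PV = 1.060833
  t = 3.0000: CF_t = 1.300000, DF = 0.783510, PV = 1.018563
  t = 3.5000: CF_t = 1.300000, DF = 0.752290, PV = 0.977977
  t = 4.0000: CF_t = 1.300000, DF = 0.722314, PV = 0.939008
  t = 4.5000: CF_t = 1.300000, DF = 0.693532, PV = 0.901592
  t = 5.0000: CF_t = 101.300000, DF = 0.665897, PV = 67.455397
Price P = sum_t PV_t = 77.055598


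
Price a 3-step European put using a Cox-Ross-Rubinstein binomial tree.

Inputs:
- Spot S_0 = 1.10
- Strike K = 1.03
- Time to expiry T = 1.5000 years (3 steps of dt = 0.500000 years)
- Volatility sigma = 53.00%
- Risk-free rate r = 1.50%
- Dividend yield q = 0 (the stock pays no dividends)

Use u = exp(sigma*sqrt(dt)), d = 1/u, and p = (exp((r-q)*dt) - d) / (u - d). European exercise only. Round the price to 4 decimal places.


Answer: Price = V(0,0) = 0.2440

Derivation:
dt = T/N = 0.500000
u = exp(sigma*sqrt(dt)) = 1.454652; d = 1/u = 0.687450
p = (exp((r-q)*dt) - d) / (u - d) = 0.417202
Discount per step: exp(-r*dt) = 0.992528
Stock lattice S(k, i) with i counting down-moves:
  k=0: S(0,0) = 1.1000
  k=1: S(1,0) = 1.6001; S(1,1) = 0.7562
  k=2: S(2,0) = 2.3276; S(2,1) = 1.1000; S(2,2) = 0.5198
  k=3: S(3,0) = 3.3859; S(3,1) = 1.6001; S(3,2) = 0.7562; S(3,3) = 0.3574
Terminal payoffs V(N, i) = max(K - S_T, 0):
  V(3,0) = 0.000000; V(3,1) = 0.000000; V(3,2) = 0.273805; V(3,3) = 0.672632
Backward induction: V(k, i) = exp(-r*dt) * [p * V(k+1, i) + (1-p) * V(k+1, i+1)].
  V(2,0) = exp(-r*dt) * [p*0.000000 + (1-p)*0.000000] = 0.000000
  V(2,1) = exp(-r*dt) * [p*0.000000 + (1-p)*0.273805] = 0.158381
  V(2,2) = exp(-r*dt) * [p*0.273805 + (1-p)*0.672632] = 0.502458
  V(1,0) = exp(-r*dt) * [p*0.000000 + (1-p)*0.158381] = 0.091614
  V(1,1) = exp(-r*dt) * [p*0.158381 + (1-p)*0.502458] = 0.356227
  V(0,0) = exp(-r*dt) * [p*0.091614 + (1-p)*0.356227] = 0.243993


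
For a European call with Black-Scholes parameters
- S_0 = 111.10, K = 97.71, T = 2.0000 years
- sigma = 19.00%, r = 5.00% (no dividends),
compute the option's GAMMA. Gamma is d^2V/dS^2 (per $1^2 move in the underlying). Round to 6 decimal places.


Answer: Gamma = 0.008231

Derivation:
d1 = 0.9844667689; d2 = 0.7157661920
phi(d1) = 0.2457290083; exp(-qT) = 1.0000000000; exp(-rT) = 0.9048374180
Gamma = exp(-qT) * phi(d1) / (S * sigma * sqrt(T)) = 1.0000000000 * 0.2457290083 / (111.1000 * 0.1900 * 1.4142135624) = 0.008231


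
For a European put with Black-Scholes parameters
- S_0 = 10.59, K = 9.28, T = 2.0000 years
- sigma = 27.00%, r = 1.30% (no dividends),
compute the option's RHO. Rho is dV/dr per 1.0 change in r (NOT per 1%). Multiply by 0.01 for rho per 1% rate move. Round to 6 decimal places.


d1 = 0.6048345564; d2 = 0.2229968946
phi(d1) = 0.3322555247; exp(-qT) = 1.0000000000; exp(-rT) = 0.9743350896
N(-d2) = 0.4117689617
Rho = -K*T*exp(-rT)*N(-d2) = -9.2800 * 2.0000 * 0.9743350896 * 0.4117689617 = -7.446290

Answer: Rho = -7.446290


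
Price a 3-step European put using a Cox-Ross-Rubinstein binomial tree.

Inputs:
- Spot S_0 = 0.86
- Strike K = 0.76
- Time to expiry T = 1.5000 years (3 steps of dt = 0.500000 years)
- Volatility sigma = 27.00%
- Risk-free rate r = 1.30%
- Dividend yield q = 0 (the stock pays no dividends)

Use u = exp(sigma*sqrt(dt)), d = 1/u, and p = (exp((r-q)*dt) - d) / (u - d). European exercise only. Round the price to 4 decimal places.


dt = T/N = 0.500000
u = exp(sigma*sqrt(dt)) = 1.210361; d = 1/u = 0.826200
p = (exp((r-q)*dt) - d) / (u - d) = 0.469390
Discount per step: exp(-r*dt) = 0.993521
Stock lattice S(k, i) with i counting down-moves:
  k=0: S(0,0) = 0.8600
  k=1: S(1,0) = 1.0409; S(1,1) = 0.7105
  k=2: S(2,0) = 1.2599; S(2,1) = 0.8600; S(2,2) = 0.5870
  k=3: S(3,0) = 1.5249; S(3,1) = 1.0409; S(3,2) = 0.7105; S(3,3) = 0.4850
Terminal payoffs V(N, i) = max(K - S_T, 0):
  V(3,0) = 0.000000; V(3,1) = 0.000000; V(3,2) = 0.049468; V(3,3) = 0.274987
Backward induction: V(k, i) = exp(-r*dt) * [p * V(k+1, i) + (1-p) * V(k+1, i+1)].
  V(2,0) = exp(-r*dt) * [p*0.000000 + (1-p)*0.000000] = 0.000000
  V(2,1) = exp(-r*dt) * [p*0.000000 + (1-p)*0.049468] = 0.026078
  V(2,2) = exp(-r*dt) * [p*0.049468 + (1-p)*0.274987] = 0.168035
  V(1,0) = exp(-r*dt) * [p*0.000000 + (1-p)*0.026078] = 0.013748
  V(1,1) = exp(-r*dt) * [p*0.026078 + (1-p)*0.168035] = 0.100745
  V(0,0) = exp(-r*dt) * [p*0.013748 + (1-p)*0.100745] = 0.059521

Answer: Price = V(0,0) = 0.0595


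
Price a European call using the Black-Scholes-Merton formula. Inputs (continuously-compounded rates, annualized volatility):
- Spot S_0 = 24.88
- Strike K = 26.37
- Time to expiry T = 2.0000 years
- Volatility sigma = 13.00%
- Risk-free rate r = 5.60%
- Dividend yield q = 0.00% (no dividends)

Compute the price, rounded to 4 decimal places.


Answer: Price = 2.5018

Derivation:
d1 = (ln(S/K) + (r - q + 0.5*sigma^2) * T) / (sigma * sqrt(T)) = 0.38476001
d2 = d1 - sigma * sqrt(T) = 0.20091225
exp(-rT) = 0.89404426; exp(-qT) = 1.00000000
C = S_0 * exp(-qT) * N(d1) - K * exp(-rT) * N(d2)
N(d1) = 0.64979239; N(d2) = 0.57961641
C = 24.8800 * 1.00000000 * 0.64979239 - 26.3700 * 0.89404426 * 0.57961641 = 2.5018


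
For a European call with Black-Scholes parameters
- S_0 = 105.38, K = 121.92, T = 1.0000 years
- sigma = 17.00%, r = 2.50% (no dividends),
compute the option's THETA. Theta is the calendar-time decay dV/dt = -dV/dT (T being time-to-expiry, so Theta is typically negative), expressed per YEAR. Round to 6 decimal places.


Answer: Theta = -3.572077

Derivation:
d1 = -0.6255425127; d2 = -0.7955425127
phi(d1) = 0.3280496695; exp(-qT) = 1.0000000000; exp(-rT) = 0.9753099120
Theta = -S*exp(-qT)*phi(d1)*sigma/(2*sqrt(T)) - r*K*exp(-rT)*N(d2) + q*S*exp(-qT)*N(d1)
N(d1) = 0.2658075277; N(d2) = 0.2131489958; sqrt(T) = 1.0000000000
Term 1 = -105.3800 * 1.0000000000 * 0.3280496695 * 0.1700 / (2 * 1.0000000000) = -2.9384393046
Term 2 = -0.0250 * 121.9200 * 0.9753099120 * 0.2131489958 = -0.6336375288
Term 3 = 0 (no dividend yield, q = 0)
Theta = -2.9384393046 + (-0.6336375288) + (0.0000000000) = -3.572077


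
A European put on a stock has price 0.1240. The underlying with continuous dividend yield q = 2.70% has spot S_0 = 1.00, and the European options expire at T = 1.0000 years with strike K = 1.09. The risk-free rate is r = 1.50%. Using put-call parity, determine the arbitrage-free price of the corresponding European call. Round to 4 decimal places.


Answer: Call price = 0.0236

Derivation:
Put-call parity: C - P = S_0 * exp(-qT) - K * exp(-rT).
S_0 * exp(-qT) = 1.0000 * 0.97336124 = 0.97336124
K * exp(-rT) = 1.0900 * 0.98511194 = 1.07377201
C = P + S*exp(-qT) - K*exp(-rT)
C = 0.1240 + 0.97336124 - 1.07377201 = 0.0236


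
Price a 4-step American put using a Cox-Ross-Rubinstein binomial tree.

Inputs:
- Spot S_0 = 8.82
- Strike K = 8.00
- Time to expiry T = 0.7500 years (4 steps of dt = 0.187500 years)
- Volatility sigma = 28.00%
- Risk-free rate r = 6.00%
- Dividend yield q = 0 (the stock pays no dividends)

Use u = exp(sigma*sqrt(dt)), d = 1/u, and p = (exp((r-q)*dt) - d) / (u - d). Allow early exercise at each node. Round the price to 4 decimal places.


Answer: Price = V(0,0) = 0.3854

Derivation:
dt = T/N = 0.187500
u = exp(sigma*sqrt(dt)) = 1.128900; d = 1/u = 0.885818
p = (exp((r-q)*dt) - d) / (u - d) = 0.516268
Discount per step: exp(-r*dt) = 0.988813
Stock lattice S(k, i) with i counting down-moves:
  k=0: S(0,0) = 8.8200
  k=1: S(1,0) = 9.9569; S(1,1) = 7.8129
  k=2: S(2,0) = 11.2403; S(2,1) = 8.8200; S(2,2) = 6.9208
  k=3: S(3,0) = 12.6892; S(3,1) = 9.9569; S(3,2) = 7.8129; S(3,3) = 6.1306
  k=4: S(4,0) = 14.3249; S(4,1) = 11.2403; S(4,2) = 8.8200; S(4,3) = 6.9208; S(4,4) = 5.4306
Terminal payoffs V(N, i) = max(K - S_T, 0):
  V(4,0) = 0.000000; V(4,1) = 0.000000; V(4,2) = 0.000000; V(4,3) = 1.079177; V(4,4) = 2.569411
Backward induction: V(k, i) = exp(-r*dt) * [p * V(k+1, i) + (1-p) * V(k+1, i+1)]; then take max(V_cont, immediate exercise) for American.
  V(3,0) = exp(-r*dt) * [p*0.000000 + (1-p)*0.000000] = 0.000000; exercise = 0.000000; V(3,0) = max -> 0.000000
  V(3,1) = exp(-r*dt) * [p*0.000000 + (1-p)*0.000000] = 0.000000; exercise = 0.000000; V(3,1) = max -> 0.000000
  V(3,2) = exp(-r*dt) * [p*0.000000 + (1-p)*1.079177] = 0.516192; exercise = 0.187084; V(3,2) = max -> 0.516192
  V(3,3) = exp(-r*dt) * [p*1.079177 + (1-p)*2.569411] = 1.779913; exercise = 1.869409; V(3,3) = max -> 1.869409
  V(2,0) = exp(-r*dt) * [p*0.000000 + (1-p)*0.000000] = 0.000000; exercise = 0.000000; V(2,0) = max -> 0.000000
  V(2,1) = exp(-r*dt) * [p*0.000000 + (1-p)*0.516192] = 0.246905; exercise = 0.000000; V(2,1) = max -> 0.246905
  V(2,2) = exp(-r*dt) * [p*0.516192 + (1-p)*1.869409] = 1.157688; exercise = 1.079177; V(2,2) = max -> 1.157688
  V(1,0) = exp(-r*dt) * [p*0.000000 + (1-p)*0.246905] = 0.118100; exercise = 0.000000; V(1,0) = max -> 0.118100
  V(1,1) = exp(-r*dt) * [p*0.246905 + (1-p)*1.157688] = 0.679789; exercise = 0.187084; V(1,1) = max -> 0.679789
  V(0,0) = exp(-r*dt) * [p*0.118100 + (1-p)*0.679789] = 0.385446; exercise = 0.000000; V(0,0) = max -> 0.385446


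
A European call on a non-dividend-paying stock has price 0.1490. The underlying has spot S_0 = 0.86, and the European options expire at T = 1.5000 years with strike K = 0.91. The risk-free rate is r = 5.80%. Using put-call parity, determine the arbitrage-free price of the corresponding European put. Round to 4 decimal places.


Put-call parity: C - P = S_0 * exp(-qT) - K * exp(-rT).
S_0 * exp(-qT) = 0.8600 * 1.00000000 = 0.86000000
K * exp(-rT) = 0.9100 * 0.91667710 = 0.83417616
P = C - S*exp(-qT) + K*exp(-rT)
P = 0.1490 - 0.86000000 + 0.83417616 = 0.1232

Answer: Put price = 0.1232


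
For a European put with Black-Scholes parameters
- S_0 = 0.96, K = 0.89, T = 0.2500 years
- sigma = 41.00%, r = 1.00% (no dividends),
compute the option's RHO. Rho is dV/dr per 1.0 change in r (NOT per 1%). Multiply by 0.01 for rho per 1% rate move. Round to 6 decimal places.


Answer: Rho = -0.086584

Derivation:
d1 = 0.4840210816; d2 = 0.2790210816
phi(d1) = 0.3548441014; exp(-qT) = 1.0000000000; exp(-rT) = 0.9975031224
N(-d2) = 0.3901143231
Rho = -K*T*exp(-rT)*N(-d2) = -0.8900 * 0.2500 * 0.9975031224 * 0.3901143231 = -0.086584


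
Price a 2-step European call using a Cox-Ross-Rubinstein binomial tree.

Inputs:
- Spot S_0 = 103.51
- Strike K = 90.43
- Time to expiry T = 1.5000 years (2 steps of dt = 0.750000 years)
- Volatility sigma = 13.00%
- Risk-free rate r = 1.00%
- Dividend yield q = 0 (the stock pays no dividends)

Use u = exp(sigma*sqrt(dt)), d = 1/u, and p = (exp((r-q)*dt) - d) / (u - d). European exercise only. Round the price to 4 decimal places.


dt = T/N = 0.750000
u = exp(sigma*sqrt(dt)) = 1.119165; d = 1/u = 0.893523
p = (exp((r-q)*dt) - d) / (u - d) = 0.505247
Discount per step: exp(-r*dt) = 0.992528
Stock lattice S(k, i) with i counting down-moves:
  k=0: S(0,0) = 103.5100
  k=1: S(1,0) = 115.8448; S(1,1) = 92.4886
  k=2: S(2,0) = 129.6495; S(2,1) = 103.5100; S(2,2) = 82.6406
Terminal payoffs V(N, i) = max(S_T - K, 0):
  V(2,0) = 39.219523; V(2,1) = 13.080000; V(2,2) = 0.000000
Backward induction: V(k, i) = exp(-r*dt) * [p * V(k+1, i) + (1-p) * V(k+1, i+1)].
  V(1,0) = exp(-r*dt) * [p*39.219523 + (1-p)*13.080000] = 26.090507
  V(1,1) = exp(-r*dt) * [p*13.080000 + (1-p)*0.000000] = 6.559254
  V(0,0) = exp(-r*dt) * [p*26.090507 + (1-p)*6.559254] = 16.304621

Answer: Price = V(0,0) = 16.3046


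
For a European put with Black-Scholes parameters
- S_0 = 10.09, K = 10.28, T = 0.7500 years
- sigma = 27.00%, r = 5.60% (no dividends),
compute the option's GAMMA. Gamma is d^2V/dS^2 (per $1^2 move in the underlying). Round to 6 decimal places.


Answer: Gamma = 0.165167

Derivation:
d1 = 0.2167504390; d2 = -0.0170764200
phi(d1) = 0.3896801870; exp(-qT) = 1.0000000000; exp(-rT) = 0.9588697806
Gamma = exp(-qT) * phi(d1) / (S * sigma * sqrt(T)) = 1.0000000000 * 0.3896801870 / (10.0900 * 0.2700 * 0.8660254038) = 0.165167


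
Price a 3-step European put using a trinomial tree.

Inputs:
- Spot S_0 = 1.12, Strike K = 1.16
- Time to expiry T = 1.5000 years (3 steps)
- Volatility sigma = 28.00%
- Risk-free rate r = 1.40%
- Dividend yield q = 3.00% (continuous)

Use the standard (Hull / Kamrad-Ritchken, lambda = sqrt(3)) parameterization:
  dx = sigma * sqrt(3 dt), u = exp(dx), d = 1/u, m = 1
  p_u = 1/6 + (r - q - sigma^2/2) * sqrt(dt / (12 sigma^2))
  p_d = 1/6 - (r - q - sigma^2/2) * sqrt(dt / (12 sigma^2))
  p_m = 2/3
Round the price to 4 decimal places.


dt = T/N = 0.500000; dx = sigma*sqrt(3*dt) = 0.342929
u = exp(dx) = 1.409068; d = 1/u = 0.709689
p_u = 0.126425, p_m = 0.666667, p_d = 0.206908
Discount per step: exp(-r*dt) = 0.993024
Stock lattice S(k, j) with j the centered position index:
  k=0: S(0,+0) = 1.1200
  k=1: S(1,-1) = 0.7949; S(1,+0) = 1.1200; S(1,+1) = 1.5782
  k=2: S(2,-2) = 0.5641; S(2,-1) = 0.7949; S(2,+0) = 1.1200; S(2,+1) = 1.5782; S(2,+2) = 2.2237
  k=3: S(3,-3) = 0.4003; S(3,-2) = 0.5641; S(3,-1) = 0.7949; S(3,+0) = 1.1200; S(3,+1) = 1.5782; S(3,+2) = 2.2237; S(3,+3) = 3.1334
Terminal payoffs V(N, j) = max(K - S_T, 0):
  V(3,-3) = 0.759666; V(3,-2) = 0.595903; V(3,-1) = 0.365148; V(3,+0) = 0.040000; V(3,+1) = 0.000000; V(3,+2) = 0.000000; V(3,+3) = 0.000000
Backward induction: V(k, j) = exp(-r*dt) * [p_u * V(k+1, j+1) + p_m * V(k+1, j) + p_d * V(k+1, j-1)]
  V(2,-2) = exp(-r*dt) * [p_u*0.365148 + p_m*0.595903 + p_d*0.759666] = 0.596424
  V(2,-1) = exp(-r*dt) * [p_u*0.040000 + p_m*0.365148 + p_d*0.595903] = 0.369193
  V(2,+0) = exp(-r*dt) * [p_u*0.000000 + p_m*0.040000 + p_d*0.365148] = 0.101506
  V(2,+1) = exp(-r*dt) * [p_u*0.000000 + p_m*0.000000 + p_d*0.040000] = 0.008219
  V(2,+2) = exp(-r*dt) * [p_u*0.000000 + p_m*0.000000 + p_d*0.000000] = 0.000000
  V(1,-1) = exp(-r*dt) * [p_u*0.101506 + p_m*0.369193 + p_d*0.596424] = 0.379699
  V(1,+0) = exp(-r*dt) * [p_u*0.008219 + p_m*0.101506 + p_d*0.369193] = 0.144087
  V(1,+1) = exp(-r*dt) * [p_u*0.000000 + p_m*0.008219 + p_d*0.101506] = 0.026297
  V(0,+0) = exp(-r*dt) * [p_u*0.026297 + p_m*0.144087 + p_d*0.379699] = 0.176704

Answer: Price = V(0,0) = 0.1767


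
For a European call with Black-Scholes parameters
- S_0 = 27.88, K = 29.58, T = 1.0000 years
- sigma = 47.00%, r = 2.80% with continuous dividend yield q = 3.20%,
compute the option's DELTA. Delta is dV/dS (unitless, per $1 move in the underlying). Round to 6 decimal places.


Answer: Delta = 0.523040

Derivation:
d1 = 0.1005555928; d2 = -0.3694444072
phi(d1) = 0.3969304324; exp(-qT) = 0.9685065821; exp(-rT) = 0.9723883668
N(d1) = 0.5400483751
Delta = exp(-qT) * N(d1) = 0.9685065821 * 0.5400483751 = 0.523040


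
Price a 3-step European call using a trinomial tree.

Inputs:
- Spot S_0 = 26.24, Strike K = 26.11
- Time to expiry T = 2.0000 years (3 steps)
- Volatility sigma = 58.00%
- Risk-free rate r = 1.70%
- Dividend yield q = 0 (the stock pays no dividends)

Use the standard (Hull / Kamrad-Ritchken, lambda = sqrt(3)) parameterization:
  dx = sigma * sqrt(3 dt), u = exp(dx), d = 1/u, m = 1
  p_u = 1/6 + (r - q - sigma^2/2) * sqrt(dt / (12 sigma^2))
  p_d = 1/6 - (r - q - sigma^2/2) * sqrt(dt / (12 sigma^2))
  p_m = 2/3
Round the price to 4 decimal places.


Answer: Price = V(0,0) = 7.4894

Derivation:
dt = T/N = 0.666667; dx = sigma*sqrt(3*dt) = 0.820244
u = exp(dx) = 2.271054; d = 1/u = 0.440324
p_u = 0.105222, p_m = 0.666667, p_d = 0.228112
Discount per step: exp(-r*dt) = 0.988731
Stock lattice S(k, j) with j the centered position index:
  k=0: S(0,+0) = 26.2400
  k=1: S(1,-1) = 11.5541; S(1,+0) = 26.2400; S(1,+1) = 59.5924
  k=2: S(2,-2) = 5.0876; S(2,-1) = 11.5541; S(2,+0) = 26.2400; S(2,+1) = 59.5924; S(2,+2) = 135.3376
  k=3: S(3,-3) = 2.2402; S(3,-2) = 5.0876; S(3,-1) = 11.5541; S(3,+0) = 26.2400; S(3,+1) = 59.5924; S(3,+2) = 135.3376; S(3,+3) = 307.3590
Terminal payoffs V(N, j) = max(S_T - K, 0):
  V(3,-3) = 0.000000; V(3,-2) = 0.000000; V(3,-1) = 0.000000; V(3,+0) = 0.130000; V(3,+1) = 33.482447; V(3,+2) = 109.227640; V(3,+3) = 281.249036
Backward induction: V(k, j) = exp(-r*dt) * [p_u * V(k+1, j+1) + p_m * V(k+1, j) + p_d * V(k+1, j-1)]
  V(2,-2) = exp(-r*dt) * [p_u*0.000000 + p_m*0.000000 + p_d*0.000000] = 0.000000
  V(2,-1) = exp(-r*dt) * [p_u*0.130000 + p_m*0.000000 + p_d*0.000000] = 0.013525
  V(2,+0) = exp(-r*dt) * [p_u*33.482447 + p_m*0.130000 + p_d*0.000000] = 3.569061
  V(2,+1) = exp(-r*dt) * [p_u*109.227640 + p_m*33.482447 + p_d*0.130000] = 33.462980
  V(2,+2) = exp(-r*dt) * [p_u*281.249036 + p_m*109.227640 + p_d*33.482447] = 108.809433
  V(1,-1) = exp(-r*dt) * [p_u*3.569061 + p_m*0.013525 + p_d*0.000000] = 0.380225
  V(1,+0) = exp(-r*dt) * [p_u*33.462980 + p_m*3.569061 + p_d*0.013525] = 5.836957
  V(1,+1) = exp(-r*dt) * [p_u*108.809433 + p_m*33.462980 + p_d*3.569061] = 34.182290
  V(0,+0) = exp(-r*dt) * [p_u*34.182290 + p_m*5.836957 + p_d*0.380225] = 7.489388


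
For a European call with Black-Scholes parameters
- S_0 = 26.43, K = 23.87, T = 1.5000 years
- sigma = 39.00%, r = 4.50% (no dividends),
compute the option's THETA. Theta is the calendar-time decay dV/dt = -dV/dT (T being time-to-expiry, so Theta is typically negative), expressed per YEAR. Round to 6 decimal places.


Answer: Theta = -1.956042

Derivation:
d1 = 0.5934303185; d2 = 0.1157798187
phi(d1) = 0.3345334834; exp(-qT) = 1.0000000000; exp(-rT) = 0.9347277206
Theta = -S*exp(-qT)*phi(d1)*sigma/(2*sqrt(T)) - r*K*exp(-rT)*N(d2) + q*S*exp(-qT)*N(d1)
N(d1) = 0.7235533982; N(d2) = 0.5460864774; sqrt(T) = 1.2247448714
Term 1 = -26.4300 * 1.0000000000 * 0.3345334834 * 0.3900 / (2 * 1.2247448714) = -1.4077506538
Term 2 = -0.0450 * 23.8700 * 0.9347277206 * 0.5460864774 = -0.5482914550
Term 3 = 0 (no dividend yield, q = 0)
Theta = -1.4077506538 + (-0.5482914550) + (0.0000000000) = -1.956042


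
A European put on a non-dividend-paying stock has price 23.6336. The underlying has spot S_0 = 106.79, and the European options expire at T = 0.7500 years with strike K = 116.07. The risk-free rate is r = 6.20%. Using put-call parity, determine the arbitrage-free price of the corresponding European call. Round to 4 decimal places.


Put-call parity: C - P = S_0 * exp(-qT) - K * exp(-rT).
S_0 * exp(-qT) = 106.7900 * 1.00000000 = 106.79000000
K * exp(-rT) = 116.0700 * 0.95456456 = 110.79630855
C = P + S*exp(-qT) - K*exp(-rT)
C = 23.6336 + 106.79000000 - 110.79630855 = 19.6273

Answer: Call price = 19.6273


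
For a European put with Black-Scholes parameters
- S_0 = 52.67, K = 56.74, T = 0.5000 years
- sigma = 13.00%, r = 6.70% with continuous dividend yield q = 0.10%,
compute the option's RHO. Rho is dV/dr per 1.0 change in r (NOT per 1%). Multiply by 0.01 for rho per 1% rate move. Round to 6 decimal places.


Answer: Rho = -18.938591

Derivation:
d1 = -0.4047739853; d2 = -0.4966978669
phi(d1) = 0.3675633763; exp(-qT) = 0.9995001250; exp(-rT) = 0.9670549112
N(-d2) = 0.6902989366
Rho = -K*T*exp(-rT)*N(-d2) = -56.7400 * 0.5000 * 0.9670549112 * 0.6902989366 = -18.938591


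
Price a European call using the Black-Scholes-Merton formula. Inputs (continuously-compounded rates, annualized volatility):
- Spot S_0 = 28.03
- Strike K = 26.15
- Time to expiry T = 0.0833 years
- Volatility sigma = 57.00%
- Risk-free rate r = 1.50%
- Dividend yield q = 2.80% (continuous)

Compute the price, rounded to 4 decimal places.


Answer: Price = 2.8468

Derivation:
d1 = (ln(S/K) + (r - q + 0.5*sigma^2) * T) / (sigma * sqrt(T)) = 0.49768650
d2 = d1 - sigma * sqrt(T) = 0.33317459
exp(-rT) = 0.99875128; exp(-qT) = 0.99767032
C = S_0 * exp(-qT) * N(d1) - K * exp(-rT) * N(d2)
N(d1) = 0.69064749; N(d2) = 0.63049875
C = 28.0300 * 0.99767032 * 0.69064749 - 26.1500 * 0.99875128 * 0.63049875 = 2.8468


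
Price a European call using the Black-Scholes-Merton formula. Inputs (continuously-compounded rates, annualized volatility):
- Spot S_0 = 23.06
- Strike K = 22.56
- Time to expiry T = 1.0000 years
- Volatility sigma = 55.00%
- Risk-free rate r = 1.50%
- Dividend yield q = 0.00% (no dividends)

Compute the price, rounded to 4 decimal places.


Answer: Price = 5.3349

Derivation:
d1 = (ln(S/K) + (r - q + 0.5*sigma^2) * T) / (sigma * sqrt(T)) = 0.34212925
d2 = d1 - sigma * sqrt(T) = -0.20787075
exp(-rT) = 0.98511194; exp(-qT) = 1.00000000
C = S_0 * exp(-qT) * N(d1) - K * exp(-rT) * N(d2)
N(d1) = 0.63387319; N(d2) = 0.41766494
C = 23.0600 * 1.00000000 * 0.63387319 - 22.5600 * 0.98511194 * 0.41766494 = 5.3349


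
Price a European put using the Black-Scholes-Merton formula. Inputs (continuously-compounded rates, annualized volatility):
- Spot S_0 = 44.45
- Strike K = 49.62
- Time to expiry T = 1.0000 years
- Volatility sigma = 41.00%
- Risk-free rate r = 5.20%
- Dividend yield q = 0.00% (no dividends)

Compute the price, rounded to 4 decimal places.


d1 = (ln(S/K) + (r - q + 0.5*sigma^2) * T) / (sigma * sqrt(T)) = 0.06346581
d2 = d1 - sigma * sqrt(T) = -0.34653419
exp(-rT) = 0.94932887; exp(-qT) = 1.00000000
P = K * exp(-rT) * N(-d2) - S_0 * exp(-qT) * N(-d1)
N(-d1) = 0.47469779; N(-d2) = 0.63552935
P = 49.6200 * 0.94932887 * 0.63552935 - 44.4500 * 1.00000000 * 0.47469779 = 8.8367

Answer: Price = 8.8367


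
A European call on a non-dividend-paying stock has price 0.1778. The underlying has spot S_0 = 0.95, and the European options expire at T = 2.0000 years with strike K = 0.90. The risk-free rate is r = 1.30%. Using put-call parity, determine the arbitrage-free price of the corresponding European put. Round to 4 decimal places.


Put-call parity: C - P = S_0 * exp(-qT) - K * exp(-rT).
S_0 * exp(-qT) = 0.9500 * 1.00000000 = 0.95000000
K * exp(-rT) = 0.9000 * 0.97433509 = 0.87690158
P = C - S*exp(-qT) + K*exp(-rT)
P = 0.1778 - 0.95000000 + 0.87690158 = 0.1047

Answer: Put price = 0.1047


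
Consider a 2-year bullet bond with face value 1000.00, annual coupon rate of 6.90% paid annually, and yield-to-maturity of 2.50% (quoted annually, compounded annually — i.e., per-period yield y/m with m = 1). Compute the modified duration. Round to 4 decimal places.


Answer: Modified duration = 1.8907

Derivation:
Coupon per period c = face * coupon_rate / m = 69.000000
Periods per year m = 1; per-period yield y/m = 0.025000
Number of cashflows N = 2
Cashflows (t years, CF_t, discount factor 1/(1+y/m)^(m*t), PV):
  t = 1.0000: CF_t = 69.000000, DF = 0.975610, PV = 67.317073
  t = 2.0000: CF_t = 1069.000000, DF = 0.951814, PV = 1017.489590
Price P = sum_t PV_t = 1084.806663
First compute Macaulay numerator sum_t t * PV_t:
  t * PV_t at t = 1.0000: 67.317073
  t * PV_t at t = 2.0000: 2034.979179
Macaulay duration D = 2102.296252 / 1084.806663 = 1.937946
Modified duration = D / (1 + y/m) = 1.937946 / (1 + 0.025000) = 1.890679


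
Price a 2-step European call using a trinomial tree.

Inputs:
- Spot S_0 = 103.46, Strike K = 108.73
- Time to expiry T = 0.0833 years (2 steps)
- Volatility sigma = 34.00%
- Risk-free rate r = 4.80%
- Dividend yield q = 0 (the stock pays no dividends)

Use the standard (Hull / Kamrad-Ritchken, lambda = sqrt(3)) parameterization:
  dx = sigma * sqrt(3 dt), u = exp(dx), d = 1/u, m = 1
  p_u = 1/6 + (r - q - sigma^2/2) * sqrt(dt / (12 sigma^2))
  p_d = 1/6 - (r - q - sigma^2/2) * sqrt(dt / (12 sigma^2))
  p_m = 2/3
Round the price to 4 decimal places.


Answer: Price = V(0,0) = 2.3592

Derivation:
dt = T/N = 0.041650; dx = sigma*sqrt(3*dt) = 0.120184
u = exp(dx) = 1.127704; d = 1/u = 0.886757
p_u = 0.164969, p_m = 0.666667, p_d = 0.168365
Discount per step: exp(-r*dt) = 0.998003
Stock lattice S(k, j) with j the centered position index:
  k=0: S(0,+0) = 103.4600
  k=1: S(1,-1) = 91.7439; S(1,+0) = 103.4600; S(1,+1) = 116.6723
  k=2: S(2,-2) = 81.3546; S(2,-1) = 91.7439; S(2,+0) = 103.4600; S(2,+1) = 116.6723; S(2,+2) = 131.5719
Terminal payoffs V(N, j) = max(S_T - K, 0):
  V(2,-2) = 0.000000; V(2,-1) = 0.000000; V(2,+0) = 0.000000; V(2,+1) = 7.942303; V(2,+2) = 22.841875
Backward induction: V(k, j) = exp(-r*dt) * [p_u * V(k+1, j+1) + p_m * V(k+1, j) + p_d * V(k+1, j-1)]
  V(1,-1) = exp(-r*dt) * [p_u*0.000000 + p_m*0.000000 + p_d*0.000000] = 0.000000
  V(1,+0) = exp(-r*dt) * [p_u*7.942303 + p_m*0.000000 + p_d*0.000000] = 1.307613
  V(1,+1) = exp(-r*dt) * [p_u*22.841875 + p_m*7.942303 + p_d*0.000000] = 9.044959
  V(0,+0) = exp(-r*dt) * [p_u*9.044959 + p_m*1.307613 + p_d*0.000000] = 2.359155


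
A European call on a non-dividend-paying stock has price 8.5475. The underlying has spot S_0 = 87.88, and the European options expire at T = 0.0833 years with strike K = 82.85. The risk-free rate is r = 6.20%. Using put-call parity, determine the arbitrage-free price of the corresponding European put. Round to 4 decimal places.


Put-call parity: C - P = S_0 * exp(-qT) - K * exp(-rT).
S_0 * exp(-qT) = 87.8800 * 1.00000000 = 87.88000000
K * exp(-rT) = 82.8500 * 0.99484871 = 82.42321592
P = C - S*exp(-qT) + K*exp(-rT)
P = 8.5475 - 87.88000000 + 82.42321592 = 3.0907

Answer: Put price = 3.0907


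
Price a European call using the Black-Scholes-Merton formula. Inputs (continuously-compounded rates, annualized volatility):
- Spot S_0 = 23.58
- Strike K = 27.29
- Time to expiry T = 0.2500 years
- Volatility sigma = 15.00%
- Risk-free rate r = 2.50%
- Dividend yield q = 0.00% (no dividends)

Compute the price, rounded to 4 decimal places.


Answer: Price = 0.0229

Derivation:
d1 = (ln(S/K) + (r - q + 0.5*sigma^2) * T) / (sigma * sqrt(T)) = -1.82745253
d2 = d1 - sigma * sqrt(T) = -1.90245253
exp(-rT) = 0.99376949; exp(-qT) = 1.00000000
C = S_0 * exp(-qT) * N(d1) - K * exp(-rT) * N(d2)
N(d1) = 0.03381588; N(d2) = 0.02855601
C = 23.5800 * 1.00000000 * 0.03381588 - 27.2900 * 0.99376949 * 0.02855601 = 0.0229


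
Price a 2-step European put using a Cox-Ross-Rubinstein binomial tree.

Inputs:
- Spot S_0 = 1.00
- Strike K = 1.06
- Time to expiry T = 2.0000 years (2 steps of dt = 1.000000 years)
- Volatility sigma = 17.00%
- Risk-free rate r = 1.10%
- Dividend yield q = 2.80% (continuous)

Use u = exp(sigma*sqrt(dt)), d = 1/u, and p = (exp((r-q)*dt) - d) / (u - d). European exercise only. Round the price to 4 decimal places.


Answer: Price = V(0,0) = 0.1476

Derivation:
dt = T/N = 1.000000
u = exp(sigma*sqrt(dt)) = 1.185305; d = 1/u = 0.843665
p = (exp((r-q)*dt) - d) / (u - d) = 0.408263
Discount per step: exp(-r*dt) = 0.989060
Stock lattice S(k, i) with i counting down-moves:
  k=0: S(0,0) = 1.0000
  k=1: S(1,0) = 1.1853; S(1,1) = 0.8437
  k=2: S(2,0) = 1.4049; S(2,1) = 1.0000; S(2,2) = 0.7118
Terminal payoffs V(N, i) = max(K - S_T, 0):
  V(2,0) = 0.000000; V(2,1) = 0.060000; V(2,2) = 0.348230
Backward induction: V(k, i) = exp(-r*dt) * [p * V(k+1, i) + (1-p) * V(k+1, i+1)].
  V(1,0) = exp(-r*dt) * [p*0.000000 + (1-p)*0.060000] = 0.035116
  V(1,1) = exp(-r*dt) * [p*0.060000 + (1-p)*0.348230] = 0.228034
  V(0,0) = exp(-r*dt) * [p*0.035116 + (1-p)*0.228034] = 0.147640


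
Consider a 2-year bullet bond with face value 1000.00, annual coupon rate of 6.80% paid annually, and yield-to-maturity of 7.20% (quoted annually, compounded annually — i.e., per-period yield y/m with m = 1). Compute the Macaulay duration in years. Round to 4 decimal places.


Coupon per period c = face * coupon_rate / m = 68.000000
Periods per year m = 1; per-period yield y/m = 0.072000
Number of cashflows N = 2
Cashflows (t years, CF_t, discount factor 1/(1+y/m)^(m*t), PV):
  t = 1.0000: CF_t = 68.000000, DF = 0.932836, PV = 63.432836
  t = 2.0000: CF_t = 1068.000000, DF = 0.870183, PV = 929.355090
Price P = sum_t PV_t = 992.787926
Macaulay numerator sum_t t * PV_t:
  t * PV_t at t = 1.0000: 63.432836
  t * PV_t at t = 2.0000: 1858.710180
Macaulay duration D = (sum_t t * PV_t) / P = 1922.143016 / 992.787926 = 1.936106

Answer: Macaulay duration = 1.9361 years


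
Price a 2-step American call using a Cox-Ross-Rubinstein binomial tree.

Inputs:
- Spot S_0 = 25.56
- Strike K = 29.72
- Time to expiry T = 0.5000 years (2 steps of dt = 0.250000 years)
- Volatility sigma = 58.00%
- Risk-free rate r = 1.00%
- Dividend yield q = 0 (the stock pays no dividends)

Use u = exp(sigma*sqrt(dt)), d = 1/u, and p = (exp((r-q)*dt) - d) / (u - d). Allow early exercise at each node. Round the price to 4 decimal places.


Answer: Price = V(0,0) = 2.9619

Derivation:
dt = T/N = 0.250000
u = exp(sigma*sqrt(dt)) = 1.336427; d = 1/u = 0.748264
p = (exp((r-q)*dt) - d) / (u - d) = 0.432260
Discount per step: exp(-r*dt) = 0.997503
Stock lattice S(k, i) with i counting down-moves:
  k=0: S(0,0) = 25.5600
  k=1: S(1,0) = 34.1591; S(1,1) = 19.1256
  k=2: S(2,0) = 45.6511; S(2,1) = 25.5600; S(2,2) = 14.3110
Terminal payoffs V(N, i) = max(S_T - K, 0):
  V(2,0) = 15.931142; V(2,1) = 0.000000; V(2,2) = 0.000000
Backward induction: V(k, i) = exp(-r*dt) * [p * V(k+1, i) + (1-p) * V(k+1, i+1)]; then take max(V_cont, immediate exercise) for American.
  V(1,0) = exp(-r*dt) * [p*15.931142 + (1-p)*0.000000] = 6.869196; exercise = 4.439087; V(1,0) = max -> 6.869196
  V(1,1) = exp(-r*dt) * [p*0.000000 + (1-p)*0.000000] = 0.000000; exercise = 0.000000; V(1,1) = max -> 0.000000
  V(0,0) = exp(-r*dt) * [p*6.869196 + (1-p)*0.000000] = 2.961863; exercise = 0.000000; V(0,0) = max -> 2.961863


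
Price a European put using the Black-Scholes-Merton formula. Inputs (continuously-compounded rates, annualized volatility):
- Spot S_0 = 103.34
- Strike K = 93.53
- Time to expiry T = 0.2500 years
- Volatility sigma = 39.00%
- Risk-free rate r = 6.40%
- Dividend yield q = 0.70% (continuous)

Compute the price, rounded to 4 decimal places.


d1 = (ln(S/K) + (r - q + 0.5*sigma^2) * T) / (sigma * sqrt(T)) = 0.68207581
d2 = d1 - sigma * sqrt(T) = 0.48707581
exp(-rT) = 0.98412732; exp(-qT) = 0.99825153
P = K * exp(-rT) * N(-d2) - S_0 * exp(-qT) * N(-d1)
N(-d1) = 0.24759551; N(-d2) = 0.31310231
P = 93.5300 * 0.98412732 * 0.31310231 - 103.3400 * 0.99825153 * 0.24759551 = 3.2779

Answer: Price = 3.2779


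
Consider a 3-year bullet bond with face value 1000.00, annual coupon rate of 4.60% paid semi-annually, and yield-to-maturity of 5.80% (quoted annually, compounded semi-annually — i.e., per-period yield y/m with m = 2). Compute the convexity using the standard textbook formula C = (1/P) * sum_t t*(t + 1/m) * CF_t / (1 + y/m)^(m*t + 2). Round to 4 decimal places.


Answer: Convexity = 9.1843

Derivation:
Coupon per period c = face * coupon_rate / m = 23.000000
Periods per year m = 2; per-period yield y/m = 0.029000
Number of cashflows N = 6
Cashflows (t years, CF_t, discount factor 1/(1+y/m)^(m*t), PV):
  t = 0.5000: CF_t = 23.000000, DF = 0.971817, PV = 22.351798
  t = 1.0000: CF_t = 23.000000, DF = 0.944429, PV = 21.721864
  t = 1.5000: CF_t = 23.000000, DF = 0.917812, PV = 21.109683
  t = 2.0000: CF_t = 23.000000, DF = 0.891946, PV = 20.514755
  t = 2.5000: CF_t = 23.000000, DF = 0.866808, PV = 19.936594
  t = 3.0000: CF_t = 1023.000000, DF = 0.842379, PV = 861.754153
Price P = sum_t PV_t = 967.388847
Convexity numerator sum_t t*(t + 1/m) * CF_t / (1+y/m)^(m*t + 2):
  t = 0.5000: term = 10.554842
  t = 1.0000: term = 30.772133
  t = 1.5000: term = 59.809782
  t = 2.0000: term = 96.873634
  t = 2.5000: term = 141.215210
  t = 3.0000: term = 8545.587683
Convexity = (1/P) * sum = 8884.813283 / 967.388847 = 9.184325


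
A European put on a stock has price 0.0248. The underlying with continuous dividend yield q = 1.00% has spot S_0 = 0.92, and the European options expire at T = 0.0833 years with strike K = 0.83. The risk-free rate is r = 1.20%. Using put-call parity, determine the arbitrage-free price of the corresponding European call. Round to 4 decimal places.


Answer: Call price = 0.1149

Derivation:
Put-call parity: C - P = S_0 * exp(-qT) - K * exp(-rT).
S_0 * exp(-qT) = 0.9200 * 0.99916735 = 0.91923396
K * exp(-rT) = 0.8300 * 0.99900090 = 0.82917075
C = P + S*exp(-qT) - K*exp(-rT)
C = 0.0248 + 0.91923396 - 0.82917075 = 0.1149


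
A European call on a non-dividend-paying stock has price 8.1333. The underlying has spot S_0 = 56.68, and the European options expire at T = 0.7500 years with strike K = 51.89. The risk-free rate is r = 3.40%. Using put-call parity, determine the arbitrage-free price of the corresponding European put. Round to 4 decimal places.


Put-call parity: C - P = S_0 * exp(-qT) - K * exp(-rT).
S_0 * exp(-qT) = 56.6800 * 1.00000000 = 56.68000000
K * exp(-rT) = 51.8900 * 0.97482238 = 50.58353324
P = C - S*exp(-qT) + K*exp(-rT)
P = 8.1333 - 56.68000000 + 50.58353324 = 2.0368

Answer: Put price = 2.0368


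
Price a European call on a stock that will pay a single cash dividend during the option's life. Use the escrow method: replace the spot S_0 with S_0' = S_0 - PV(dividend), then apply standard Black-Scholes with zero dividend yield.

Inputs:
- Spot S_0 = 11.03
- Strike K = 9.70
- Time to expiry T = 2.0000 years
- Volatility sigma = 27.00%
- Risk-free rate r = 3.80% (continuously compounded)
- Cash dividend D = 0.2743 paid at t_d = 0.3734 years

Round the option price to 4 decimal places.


Answer: Price = 2.5399

Derivation:
PV(D) = D * exp(-r * t_d) = 0.2743 * 0.98591099 = 0.27043539
S_0' = S_0 - PV(D) = 11.0300 - 0.27043539 = 10.75956461
d1 = (ln(S_0'/K) + (r + sigma^2/2)*T) / (sigma*sqrt(T)) = 0.66145703
d2 = d1 - sigma*sqrt(T) = 0.27961937
exp(-rT) = 0.92681621
N(d1) = 0.74584037; N(d2) = 0.61011523
C = S_0' * N(d1) - K * exp(-rT) * N(d2) = 10.75956461 * 0.74584037 - 9.7000 * 0.92681621 * 0.61011523 = 2.5399


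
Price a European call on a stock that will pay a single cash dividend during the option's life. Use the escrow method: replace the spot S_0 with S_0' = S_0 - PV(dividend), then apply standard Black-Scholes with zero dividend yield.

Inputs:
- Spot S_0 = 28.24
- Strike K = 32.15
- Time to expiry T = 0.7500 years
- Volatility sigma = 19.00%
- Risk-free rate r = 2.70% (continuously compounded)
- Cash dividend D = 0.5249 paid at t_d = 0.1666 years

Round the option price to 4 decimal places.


PV(D) = D * exp(-r * t_d) = 0.5249 * 0.99551190 = 0.52254420
S_0' = S_0 - PV(D) = 28.2400 - 0.52254420 = 27.71745580
d1 = (ln(S_0'/K) + (r + sigma^2/2)*T) / (sigma*sqrt(T)) = -0.69623922
d2 = d1 - sigma*sqrt(T) = -0.86078405
exp(-rT) = 0.97995365
N(d1) = 0.24313951; N(d2) = 0.19467850
C = S_0' * N(d1) - K * exp(-rT) * N(d2) = 27.71745580 * 0.24313951 - 32.1500 * 0.97995365 * 0.19467850 = 0.6058

Answer: Price = 0.6058


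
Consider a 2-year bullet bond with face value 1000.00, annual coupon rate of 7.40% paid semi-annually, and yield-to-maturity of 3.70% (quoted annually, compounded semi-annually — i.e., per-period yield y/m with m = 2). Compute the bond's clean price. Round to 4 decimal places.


Answer: Price = 1070.7002

Derivation:
Coupon per period c = face * coupon_rate / m = 37.000000
Periods per year m = 2; per-period yield y/m = 0.018500
Number of cashflows N = 4
Cashflows (t years, CF_t, discount factor 1/(1+y/m)^(m*t), PV):
  t = 0.5000: CF_t = 37.000000, DF = 0.981836, PV = 36.327933
  t = 1.0000: CF_t = 37.000000, DF = 0.964002, PV = 35.668074
  t = 1.5000: CF_t = 37.000000, DF = 0.946492, PV = 35.020200
  t = 2.0000: CF_t = 1037.000000, DF = 0.929300, PV = 963.683944
Price P = sum_t PV_t = 1070.700151
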